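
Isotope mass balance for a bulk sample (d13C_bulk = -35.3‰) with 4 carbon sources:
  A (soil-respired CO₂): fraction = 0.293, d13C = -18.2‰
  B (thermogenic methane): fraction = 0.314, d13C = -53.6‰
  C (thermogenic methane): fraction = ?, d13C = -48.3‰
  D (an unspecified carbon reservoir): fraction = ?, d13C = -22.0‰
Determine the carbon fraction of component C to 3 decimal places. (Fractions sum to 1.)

Let f_C and f_D be the unknown fractions; fractions sum to 1 so f_C + f_D = 0.393.
Mass balance: Σ fᵢ·δᵢ = δ_bulk ⇒ f_C·(-48.3) + f_D·(-22.0) = -35.3 − (-22.163) = -13.137
Substitute f_D = 0.393 − f_C:
f_C·(-48.3 − -22.0) = -13.137 − 0.393×(-22.0) = -4.491
f_C = -4.491 / -26.3 = 0.1708

0.171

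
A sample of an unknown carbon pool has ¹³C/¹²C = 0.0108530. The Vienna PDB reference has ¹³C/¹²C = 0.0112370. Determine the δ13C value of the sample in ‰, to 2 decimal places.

-34.17‰

δ13C = (R_sample / R_standard − 1) × 1000
R_sample / R_standard = 0.0108530 / 0.0112370 = 0.965827
δ13C = (0.965827 − 1) × 1000 = -34.173‰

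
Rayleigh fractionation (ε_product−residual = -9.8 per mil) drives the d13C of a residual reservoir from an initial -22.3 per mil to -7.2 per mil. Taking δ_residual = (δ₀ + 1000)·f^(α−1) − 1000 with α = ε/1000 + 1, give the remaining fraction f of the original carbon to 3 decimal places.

0.209

α − 1 = ε/1000 = -0.0098
(δ_res + 1000)/(δ₀ + 1000) = (-7.2 + 1000)/(-22.3 + 1000) = 992.8/977.7 = 1.015444
f = 1.015444^(1/-0.0098) = exp(ln(1.015444)/-0.0098) = exp(0.01533/-0.0098)
f = exp(-1.5639) = 0.2093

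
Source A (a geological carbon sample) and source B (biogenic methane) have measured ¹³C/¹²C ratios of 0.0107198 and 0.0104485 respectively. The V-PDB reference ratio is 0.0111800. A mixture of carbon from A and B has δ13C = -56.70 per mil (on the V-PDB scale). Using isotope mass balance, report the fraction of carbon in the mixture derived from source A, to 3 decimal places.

δ_A = (0.0107198/0.0111800 − 1)×1000 = (0.958837 − 1)×1000 = -41.163 per mil
δ_B = (0.0104485/0.0111800 − 1)×1000 = (0.934571 − 1)×1000 = -65.429 per mil
f_A = (δ_mix − δ_B)/(δ_A − δ_B) = (-56.70 − (-65.429))/(-41.163 − (-65.429))
f_A = 8.729 / 24.267 = 0.3597

0.360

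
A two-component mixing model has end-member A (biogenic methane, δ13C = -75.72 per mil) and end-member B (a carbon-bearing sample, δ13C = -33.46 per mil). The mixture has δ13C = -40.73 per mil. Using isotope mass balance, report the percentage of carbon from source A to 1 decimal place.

17.2%

δ_mix = f_A·δ_A + (1 − f_A)·δ_B  ⇒  f_A = (δ_mix − δ_B)/(δ_A − δ_B)
f_A = (-40.73 − (-33.46)) / (-75.72 − (-33.46))
f_A = -7.27 / -42.26 = 0.1720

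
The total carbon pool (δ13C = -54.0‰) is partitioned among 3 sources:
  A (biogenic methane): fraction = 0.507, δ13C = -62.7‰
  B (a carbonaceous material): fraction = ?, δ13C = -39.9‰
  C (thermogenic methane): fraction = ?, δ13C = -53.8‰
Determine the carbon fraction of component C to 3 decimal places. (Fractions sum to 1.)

Let f_C and f_B be the unknown fractions; fractions sum to 1 so f_C + f_B = 0.493.
Mass balance: Σ fᵢ·δᵢ = δ_bulk ⇒ f_C·(-53.8) + f_B·(-39.9) = -54.0 − (-31.789) = -22.211
Substitute f_B = 0.493 − f_C:
f_C·(-53.8 − -39.9) = -22.211 − 0.493×(-39.9) = -2.540
f_C = -2.540 / -13.9 = 0.1828

0.183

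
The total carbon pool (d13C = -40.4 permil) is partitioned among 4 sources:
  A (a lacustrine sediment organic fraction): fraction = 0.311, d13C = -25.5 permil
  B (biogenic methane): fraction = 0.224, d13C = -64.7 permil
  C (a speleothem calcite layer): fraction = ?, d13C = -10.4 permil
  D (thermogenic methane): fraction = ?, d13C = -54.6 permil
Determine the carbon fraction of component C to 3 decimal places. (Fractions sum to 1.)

Let f_C and f_D be the unknown fractions; fractions sum to 1 so f_C + f_D = 0.465.
Mass balance: Σ fᵢ·δᵢ = δ_bulk ⇒ f_C·(-10.4) + f_D·(-54.6) = -40.4 − (-22.423) = -17.977
Substitute f_D = 0.465 − f_C:
f_C·(-10.4 − -54.6) = -17.977 − 0.465×(-54.6) = 7.412
f_C = 7.412 / 44.2 = 0.1677

0.168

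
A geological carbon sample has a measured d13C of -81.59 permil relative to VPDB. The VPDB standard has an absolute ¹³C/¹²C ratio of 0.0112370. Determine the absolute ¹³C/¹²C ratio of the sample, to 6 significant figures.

R_sample = R_standard × (d13C/1000 + 1)
R_sample = 0.0112370 × (-81.59/1000 + 1) = 0.0112370 × 0.918410
R_sample = 0.0103202

0.0103202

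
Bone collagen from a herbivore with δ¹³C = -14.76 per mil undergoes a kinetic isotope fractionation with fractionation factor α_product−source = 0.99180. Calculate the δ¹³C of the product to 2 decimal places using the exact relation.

δ_product = (δ_source + 1000)·α − 1000
δ_product = (-14.76 + 1000) × 0.99180 − 1000
δ_product = 977.161 − 1000 = -22.839 per mil

-22.84 per mil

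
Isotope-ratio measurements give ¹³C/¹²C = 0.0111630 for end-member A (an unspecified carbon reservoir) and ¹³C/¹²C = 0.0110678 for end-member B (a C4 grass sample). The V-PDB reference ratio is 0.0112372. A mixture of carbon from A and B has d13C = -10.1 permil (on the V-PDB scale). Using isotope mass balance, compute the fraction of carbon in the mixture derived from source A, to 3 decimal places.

0.587

δ_A = (0.0111630/0.0112372 − 1)×1000 = (0.993397 − 1)×1000 = -6.603 permil
δ_B = (0.0110678/0.0112372 − 1)×1000 = (0.984925 − 1)×1000 = -15.075 permil
f_A = (δ_mix − δ_B)/(δ_A − δ_B) = (-10.1 − (-15.075))/(-6.603 − (-15.075))
f_A = 4.975 / 8.472 = 0.5872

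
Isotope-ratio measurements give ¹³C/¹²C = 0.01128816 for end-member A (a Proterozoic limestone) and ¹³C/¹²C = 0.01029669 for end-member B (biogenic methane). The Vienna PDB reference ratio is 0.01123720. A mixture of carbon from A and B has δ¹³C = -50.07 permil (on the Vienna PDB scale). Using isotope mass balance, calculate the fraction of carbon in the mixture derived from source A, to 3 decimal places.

δ_A = (0.01128816/0.01123720 − 1)×1000 = (1.004535 − 1)×1000 = 4.535 permil
δ_B = (0.01029669/0.01123720 − 1)×1000 = (0.916304 − 1)×1000 = -83.696 permil
f_A = (δ_mix − δ_B)/(δ_A − δ_B) = (-50.07 − (-83.696))/(4.535 − (-83.696))
f_A = 33.626 / 88.231 = 0.3811

0.381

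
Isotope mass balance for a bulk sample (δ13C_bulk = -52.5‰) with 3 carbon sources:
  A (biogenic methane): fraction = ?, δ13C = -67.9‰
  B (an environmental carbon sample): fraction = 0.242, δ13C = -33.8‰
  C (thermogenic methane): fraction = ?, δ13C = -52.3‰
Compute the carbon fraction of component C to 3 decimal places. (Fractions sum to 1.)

Let f_C and f_A be the unknown fractions; fractions sum to 1 so f_C + f_A = 0.758.
Mass balance: Σ fᵢ·δᵢ = δ_bulk ⇒ f_C·(-52.3) + f_A·(-67.9) = -52.5 − (-8.180) = -44.320
Substitute f_A = 0.758 − f_C:
f_C·(-52.3 − -67.9) = -44.320 − 0.758×(-67.9) = 7.148
f_C = 7.148 / 15.6 = 0.4582

0.458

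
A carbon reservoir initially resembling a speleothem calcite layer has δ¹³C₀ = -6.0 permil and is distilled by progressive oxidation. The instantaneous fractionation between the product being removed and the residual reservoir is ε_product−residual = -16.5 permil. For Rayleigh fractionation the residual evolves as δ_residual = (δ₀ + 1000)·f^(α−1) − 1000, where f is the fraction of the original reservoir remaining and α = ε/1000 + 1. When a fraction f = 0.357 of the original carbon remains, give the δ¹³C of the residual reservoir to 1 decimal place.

11.0 permil

Rayleigh residual: δ_res = (δ₀ + 1000)·f^(α−1) − 1000
α = ε/1000 + 1 = 0.98350, so α − 1 = -0.01650
f^(α−1) = 0.357^(-0.01650) = 1.017141
δ_res = (-6.0 + 1000) × 1.017141 − 1000 = 1011.038 − 1000 = 11.04 permil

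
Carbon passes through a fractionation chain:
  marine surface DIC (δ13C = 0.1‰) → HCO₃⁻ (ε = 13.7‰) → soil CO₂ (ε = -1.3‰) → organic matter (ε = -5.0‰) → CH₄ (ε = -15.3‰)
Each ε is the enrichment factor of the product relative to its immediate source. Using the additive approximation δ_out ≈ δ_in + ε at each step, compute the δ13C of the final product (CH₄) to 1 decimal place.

-7.8‰

step 1: δ ≈ 0.1 + (13.7) = 13.8‰
step 2: δ ≈ 13.8 + (-1.3) = 12.5‰
step 3: δ ≈ 12.5 + (-5.0) = 7.5‰
step 4: δ ≈ 7.5 + (-15.3) = -7.8‰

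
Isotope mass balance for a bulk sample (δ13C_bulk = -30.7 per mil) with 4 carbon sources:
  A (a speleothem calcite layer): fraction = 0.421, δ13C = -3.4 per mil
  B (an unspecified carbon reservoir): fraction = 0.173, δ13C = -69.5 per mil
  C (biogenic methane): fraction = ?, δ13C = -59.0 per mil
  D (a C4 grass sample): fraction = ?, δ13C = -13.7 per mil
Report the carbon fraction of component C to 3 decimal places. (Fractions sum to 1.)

Let f_C and f_D be the unknown fractions; fractions sum to 1 so f_C + f_D = 0.406.
Mass balance: Σ fᵢ·δᵢ = δ_bulk ⇒ f_C·(-59.0) + f_D·(-13.7) = -30.7 − (-13.455) = -17.245
Substitute f_D = 0.406 − f_C:
f_C·(-59.0 − -13.7) = -17.245 − 0.406×(-13.7) = -11.683
f_C = -11.683 / -45.3 = 0.2579

0.258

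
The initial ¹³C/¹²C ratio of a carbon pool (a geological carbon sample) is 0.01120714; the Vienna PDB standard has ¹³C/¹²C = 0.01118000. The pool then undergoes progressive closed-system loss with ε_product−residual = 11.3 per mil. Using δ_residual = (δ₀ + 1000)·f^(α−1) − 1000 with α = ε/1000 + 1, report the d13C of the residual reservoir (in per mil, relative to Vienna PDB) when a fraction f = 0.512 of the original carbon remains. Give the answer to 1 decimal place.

δ₀ = (0.01120714/0.01118000 − 1)×1000 = (1.002428 − 1)×1000 = 2.428 per mil
α − 1 = ε/1000 = 0.0113
f^(α−1) = 0.512^(0.0113) = 0.992464
δ_res = (2.428 + 1000) × 0.992464 − 1000 = 994.873 − 1000 = -5.13 per mil

-5.1 per mil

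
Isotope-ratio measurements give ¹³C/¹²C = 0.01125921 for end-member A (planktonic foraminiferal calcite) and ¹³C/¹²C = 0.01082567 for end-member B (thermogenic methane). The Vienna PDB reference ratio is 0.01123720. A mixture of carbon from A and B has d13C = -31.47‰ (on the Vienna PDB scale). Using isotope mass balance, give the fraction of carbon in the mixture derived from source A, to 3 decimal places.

0.134

δ_A = (0.01125921/0.01123720 − 1)×1000 = (1.001959 − 1)×1000 = 1.959‰
δ_B = (0.01082567/0.01123720 − 1)×1000 = (0.963378 − 1)×1000 = -36.622‰
f_A = (δ_mix − δ_B)/(δ_A − δ_B) = (-31.47 − (-36.622))/(1.959 − (-36.622))
f_A = 5.152 / 38.581 = 0.1335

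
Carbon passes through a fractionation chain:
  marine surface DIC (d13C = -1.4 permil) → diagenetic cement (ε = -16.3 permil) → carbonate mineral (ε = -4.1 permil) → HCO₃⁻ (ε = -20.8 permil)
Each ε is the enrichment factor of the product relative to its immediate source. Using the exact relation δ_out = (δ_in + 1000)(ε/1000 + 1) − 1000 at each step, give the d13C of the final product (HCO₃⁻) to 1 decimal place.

-42.1 permil

step 1: δ = (-1.40 + 1000)·(-16.3/1000 + 1) − 1000 = -17.68 permil
step 2: δ = (-17.68 + 1000)·(-4.1/1000 + 1) − 1000 = -21.70 permil
step 3: δ = (-21.70 + 1000)·(-20.8/1000 + 1) − 1000 = -42.05 permil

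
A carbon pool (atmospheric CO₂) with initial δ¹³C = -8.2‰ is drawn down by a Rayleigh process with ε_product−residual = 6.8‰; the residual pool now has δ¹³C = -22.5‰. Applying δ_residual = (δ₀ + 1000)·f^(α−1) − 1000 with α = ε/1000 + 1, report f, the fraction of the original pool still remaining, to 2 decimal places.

0.12

α − 1 = ε/1000 = 0.0068
(δ_res + 1000)/(δ₀ + 1000) = (-22.5 + 1000)/(-8.2 + 1000) = 977.5/991.8 = 0.985582
f = 0.985582^(1/0.0068) = exp(ln(0.985582)/0.0068) = exp(-0.01452/0.0068)
f = exp(-2.1358) = 0.1182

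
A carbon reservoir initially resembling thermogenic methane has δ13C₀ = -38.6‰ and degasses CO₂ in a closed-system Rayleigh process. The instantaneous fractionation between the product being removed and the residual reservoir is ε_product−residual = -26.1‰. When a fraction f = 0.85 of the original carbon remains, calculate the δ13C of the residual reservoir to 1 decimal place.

-34.5‰

Rayleigh residual: δ_res = (δ₀ + 1000)·f^(α−1) − 1000
α = ε/1000 + 1 = 0.97390, so α − 1 = -0.02610
f^(α−1) = 0.85^(-0.02610) = 1.004251
δ_res = (-38.6 + 1000) × 1.004251 − 1000 = 965.487 − 1000 = -34.51‰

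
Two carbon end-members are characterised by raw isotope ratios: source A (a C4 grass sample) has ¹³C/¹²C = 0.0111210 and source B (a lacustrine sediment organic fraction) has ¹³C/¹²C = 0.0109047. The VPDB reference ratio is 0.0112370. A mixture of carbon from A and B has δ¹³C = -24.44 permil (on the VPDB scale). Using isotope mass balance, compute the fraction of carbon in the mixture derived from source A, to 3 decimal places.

0.267

δ_A = (0.0111210/0.0112370 − 1)×1000 = (0.989677 − 1)×1000 = -10.323 permil
δ_B = (0.0109047/0.0112370 − 1)×1000 = (0.970428 − 1)×1000 = -29.572 permil
f_A = (δ_mix − δ_B)/(δ_A − δ_B) = (-24.44 − (-29.572))/(-10.323 − (-29.572))
f_A = 5.132 / 19.249 = 0.2666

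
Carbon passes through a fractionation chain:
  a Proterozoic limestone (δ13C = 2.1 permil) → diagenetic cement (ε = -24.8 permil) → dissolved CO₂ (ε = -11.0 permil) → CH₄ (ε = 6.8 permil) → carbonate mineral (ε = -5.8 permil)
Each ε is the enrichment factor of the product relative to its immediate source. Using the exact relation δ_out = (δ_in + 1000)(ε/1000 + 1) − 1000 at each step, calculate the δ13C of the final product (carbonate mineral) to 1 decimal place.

-32.6 permil

step 1: δ = (2.10 + 1000)·(-24.8/1000 + 1) − 1000 = -22.75 permil
step 2: δ = (-22.75 + 1000)·(-11.0/1000 + 1) − 1000 = -33.50 permil
step 3: δ = (-33.50 + 1000)·(6.8/1000 + 1) − 1000 = -26.93 permil
step 4: δ = (-26.93 + 1000)·(-5.8/1000 + 1) − 1000 = -32.57 permil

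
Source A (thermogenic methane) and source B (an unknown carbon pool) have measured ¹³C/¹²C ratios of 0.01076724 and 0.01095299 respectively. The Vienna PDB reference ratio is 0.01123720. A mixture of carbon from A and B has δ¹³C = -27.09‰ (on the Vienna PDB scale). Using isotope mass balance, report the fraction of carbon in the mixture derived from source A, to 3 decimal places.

0.109

δ_A = (0.01076724/0.01123720 − 1)×1000 = (0.958178 − 1)×1000 = -41.822‰
δ_B = (0.01095299/0.01123720 − 1)×1000 = (0.974708 − 1)×1000 = -25.292‰
f_A = (δ_mix − δ_B)/(δ_A − δ_B) = (-27.09 − (-25.292))/(-41.822 − (-25.292))
f_A = -1.798 / -16.530 = 0.1088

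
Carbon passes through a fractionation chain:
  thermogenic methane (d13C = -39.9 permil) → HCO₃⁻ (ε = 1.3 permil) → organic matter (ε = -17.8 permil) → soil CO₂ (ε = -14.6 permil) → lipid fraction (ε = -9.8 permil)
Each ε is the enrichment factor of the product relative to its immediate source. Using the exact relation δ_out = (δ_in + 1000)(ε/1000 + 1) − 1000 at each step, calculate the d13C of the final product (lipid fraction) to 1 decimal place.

-78.7 permil

step 1: δ = (-39.90 + 1000)·(1.3/1000 + 1) − 1000 = -38.65 permil
step 2: δ = (-38.65 + 1000)·(-17.8/1000 + 1) − 1000 = -55.76 permil
step 3: δ = (-55.76 + 1000)·(-14.6/1000 + 1) − 1000 = -69.55 permil
step 4: δ = (-69.55 + 1000)·(-9.8/1000 + 1) − 1000 = -78.67 permil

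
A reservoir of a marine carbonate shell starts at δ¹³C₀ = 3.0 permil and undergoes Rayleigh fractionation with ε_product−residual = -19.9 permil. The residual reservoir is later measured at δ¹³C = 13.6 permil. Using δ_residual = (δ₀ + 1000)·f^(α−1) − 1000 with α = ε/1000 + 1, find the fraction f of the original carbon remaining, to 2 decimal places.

0.59

α − 1 = ε/1000 = -0.0199
(δ_res + 1000)/(δ₀ + 1000) = (13.6 + 1000)/(3.0 + 1000) = 1013.6/1003.0 = 1.010568
f = 1.010568^(1/-0.0199) = exp(ln(1.010568)/-0.0199) = exp(0.01051/-0.0199)
f = exp(-0.5283) = 0.5896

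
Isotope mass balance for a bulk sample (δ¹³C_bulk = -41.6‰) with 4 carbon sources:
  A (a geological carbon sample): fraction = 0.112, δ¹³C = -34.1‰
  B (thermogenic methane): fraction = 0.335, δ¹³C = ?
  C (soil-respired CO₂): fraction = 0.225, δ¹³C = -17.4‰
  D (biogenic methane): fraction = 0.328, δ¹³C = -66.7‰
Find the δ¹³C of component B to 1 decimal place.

-35.8‰

Isotope mass balance: δ_bulk = Σ fᵢ·δᵢ.
-41.6 = 0.112×(-34.1) + 0.335×δ_B + 0.225×(-17.4) + 0.328×(-66.7)
0.335·δ_B = -41.6 − (-29.612) = -11.988
δ_B = -11.988 / 0.335 = -35.79‰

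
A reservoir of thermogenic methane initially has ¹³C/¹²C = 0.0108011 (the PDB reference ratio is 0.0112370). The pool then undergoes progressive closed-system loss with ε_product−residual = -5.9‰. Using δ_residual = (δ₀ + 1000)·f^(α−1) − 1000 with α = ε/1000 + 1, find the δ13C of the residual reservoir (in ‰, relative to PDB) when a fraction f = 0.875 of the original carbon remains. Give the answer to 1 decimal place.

-38.0‰

δ₀ = (0.0108011/0.0112370 − 1)×1000 = (0.961209 − 1)×1000 = -38.791‰
α − 1 = ε/1000 = -0.0059
f^(α−1) = 0.875^(-0.0059) = 1.000788
δ_res = (-38.791 + 1000) × 1.000788 − 1000 = 961.966 − 1000 = -38.03‰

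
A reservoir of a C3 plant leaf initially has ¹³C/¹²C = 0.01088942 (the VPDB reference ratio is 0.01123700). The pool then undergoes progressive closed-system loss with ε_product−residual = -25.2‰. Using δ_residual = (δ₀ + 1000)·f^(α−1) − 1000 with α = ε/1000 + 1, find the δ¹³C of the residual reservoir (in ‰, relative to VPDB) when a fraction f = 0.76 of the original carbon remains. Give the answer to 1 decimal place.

-24.2‰

δ₀ = (0.01088942/0.01123700 − 1)×1000 = (0.969068 − 1)×1000 = -30.932‰
α − 1 = ε/1000 = -0.0252
f^(α−1) = 0.76^(-0.0252) = 1.006940
δ_res = (-30.932 + 1000) × 1.006940 − 1000 = 975.793 − 1000 = -24.21‰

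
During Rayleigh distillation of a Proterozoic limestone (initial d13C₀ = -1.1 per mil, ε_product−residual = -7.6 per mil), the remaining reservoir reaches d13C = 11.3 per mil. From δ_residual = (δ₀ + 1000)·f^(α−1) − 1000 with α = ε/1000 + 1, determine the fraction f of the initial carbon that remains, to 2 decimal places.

α − 1 = ε/1000 = -0.0076
(δ_res + 1000)/(δ₀ + 1000) = (11.3 + 1000)/(-1.1 + 1000) = 1011.3/998.9 = 1.012414
f = 1.012414^(1/-0.0076) = exp(ln(1.012414)/-0.0076) = exp(0.01234/-0.0076)
f = exp(-1.6233) = 0.1972

0.20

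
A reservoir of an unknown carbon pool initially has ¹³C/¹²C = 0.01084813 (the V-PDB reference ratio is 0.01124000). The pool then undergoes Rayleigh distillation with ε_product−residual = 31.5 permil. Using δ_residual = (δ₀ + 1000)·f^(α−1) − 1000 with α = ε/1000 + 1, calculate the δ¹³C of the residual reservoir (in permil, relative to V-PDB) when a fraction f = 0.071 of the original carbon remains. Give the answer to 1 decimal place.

δ₀ = (0.01084813/0.01124000 − 1)×1000 = (0.965136 − 1)×1000 = -34.864 permil
α − 1 = ε/1000 = 0.0315
f^(α−1) = 0.071^(0.0315) = 0.920057
δ_res = (-34.864 + 1000) × 0.920057 − 1000 = 887.980 − 1000 = -112.02 permil

-112.0 permil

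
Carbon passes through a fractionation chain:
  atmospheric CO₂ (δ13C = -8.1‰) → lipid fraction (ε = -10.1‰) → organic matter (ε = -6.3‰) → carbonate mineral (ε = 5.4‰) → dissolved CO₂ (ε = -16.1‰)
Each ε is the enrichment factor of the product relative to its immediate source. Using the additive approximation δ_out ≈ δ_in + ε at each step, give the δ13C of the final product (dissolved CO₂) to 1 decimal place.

step 1: δ ≈ -8.1 + (-10.1) = -18.2‰
step 2: δ ≈ -18.2 + (-6.3) = -24.5‰
step 3: δ ≈ -24.5 + (5.4) = -19.1‰
step 4: δ ≈ -19.1 + (-16.1) = -35.2‰

-35.2‰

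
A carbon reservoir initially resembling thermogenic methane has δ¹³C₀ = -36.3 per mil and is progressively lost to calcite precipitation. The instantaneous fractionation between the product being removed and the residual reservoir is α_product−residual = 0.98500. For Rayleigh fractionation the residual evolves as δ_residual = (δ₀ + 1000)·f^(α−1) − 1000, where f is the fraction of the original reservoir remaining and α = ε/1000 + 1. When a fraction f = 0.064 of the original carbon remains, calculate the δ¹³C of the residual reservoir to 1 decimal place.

4.3 per mil

Rayleigh residual: δ_res = (δ₀ + 1000)·f^(α−1) − 1000
α − 1 = -0.01500
f^(α−1) = 0.064^(-0.01500) = 1.042095
δ_res = (-36.3 + 1000) × 1.042095 − 1000 = 1004.267 − 1000 = 4.27 per mil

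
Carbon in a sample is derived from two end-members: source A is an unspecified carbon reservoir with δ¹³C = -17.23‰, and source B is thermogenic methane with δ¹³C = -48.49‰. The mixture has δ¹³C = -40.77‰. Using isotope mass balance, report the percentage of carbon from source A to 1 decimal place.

24.7%

δ_mix = f_A·δ_A + (1 − f_A)·δ_B  ⇒  f_A = (δ_mix − δ_B)/(δ_A − δ_B)
f_A = (-40.77 − (-48.49)) / (-17.23 − (-48.49))
f_A = 7.72 / 31.26 = 0.2470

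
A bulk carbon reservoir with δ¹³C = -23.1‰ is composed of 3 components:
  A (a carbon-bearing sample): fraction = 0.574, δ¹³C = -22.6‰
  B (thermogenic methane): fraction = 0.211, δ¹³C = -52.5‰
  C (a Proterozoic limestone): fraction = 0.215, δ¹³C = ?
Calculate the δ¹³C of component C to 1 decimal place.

4.4‰

Isotope mass balance: δ_bulk = Σ fᵢ·δᵢ.
-23.1 = 0.574×(-22.6) + 0.211×(-52.5) + 0.215×δ_C
0.215·δ_C = -23.1 − (-24.050) = 0.950
δ_C = 0.950 / 0.215 = 4.42‰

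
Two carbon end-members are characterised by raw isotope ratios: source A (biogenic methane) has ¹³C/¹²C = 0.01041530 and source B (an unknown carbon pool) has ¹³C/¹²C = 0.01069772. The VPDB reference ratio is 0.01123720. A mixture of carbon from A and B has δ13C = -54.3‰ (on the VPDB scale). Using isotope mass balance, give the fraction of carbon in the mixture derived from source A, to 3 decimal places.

0.250

δ_A = (0.01041530/0.01123720 − 1)×1000 = (0.926859 − 1)×1000 = -73.141‰
δ_B = (0.01069772/0.01123720 − 1)×1000 = (0.951992 − 1)×1000 = -48.008‰
f_A = (δ_mix − δ_B)/(δ_A − δ_B) = (-54.3 − (-48.008))/(-73.141 − (-48.008))
f_A = -6.292 / -25.133 = 0.2503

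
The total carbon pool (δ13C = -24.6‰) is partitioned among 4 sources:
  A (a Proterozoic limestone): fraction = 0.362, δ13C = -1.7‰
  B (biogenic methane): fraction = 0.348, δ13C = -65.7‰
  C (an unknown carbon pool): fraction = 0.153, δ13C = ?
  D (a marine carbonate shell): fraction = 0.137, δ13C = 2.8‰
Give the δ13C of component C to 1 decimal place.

-9.8‰

Isotope mass balance: δ_bulk = Σ fᵢ·δᵢ.
-24.6 = 0.362×(-1.7) + 0.348×(-65.7) + 0.153×δ_C + 0.137×(2.8)
0.153·δ_C = -24.6 − (-23.095) = -1.505
δ_C = -1.505 / 0.153 = -9.83‰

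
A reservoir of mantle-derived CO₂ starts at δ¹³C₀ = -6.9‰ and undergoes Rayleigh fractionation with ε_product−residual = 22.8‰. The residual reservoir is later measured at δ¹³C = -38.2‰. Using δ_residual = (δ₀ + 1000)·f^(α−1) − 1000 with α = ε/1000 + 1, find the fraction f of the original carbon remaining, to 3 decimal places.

0.245

α − 1 = ε/1000 = 0.0228
(δ_res + 1000)/(δ₀ + 1000) = (-38.2 + 1000)/(-6.9 + 1000) = 961.8/993.1 = 0.968483
f = 0.968483^(1/0.0228) = exp(ln(0.968483)/0.0228) = exp(-0.03202/0.0228)
f = exp(-1.4046) = 0.2455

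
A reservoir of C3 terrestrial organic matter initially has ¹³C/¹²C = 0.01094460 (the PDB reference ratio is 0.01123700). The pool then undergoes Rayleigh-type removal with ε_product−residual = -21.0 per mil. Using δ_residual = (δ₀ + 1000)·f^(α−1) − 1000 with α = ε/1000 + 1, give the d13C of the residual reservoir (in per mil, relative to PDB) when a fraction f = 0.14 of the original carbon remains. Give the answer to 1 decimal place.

15.0 per mil

δ₀ = (0.01094460/0.01123700 − 1)×1000 = (0.973979 − 1)×1000 = -26.021 per mil
α − 1 = ε/1000 = -0.0210
f^(α−1) = 0.14^(-0.0210) = 1.042153
δ_res = (-26.021 + 1000) × 1.042153 − 1000 = 1015.035 − 1000 = 15.03 per mil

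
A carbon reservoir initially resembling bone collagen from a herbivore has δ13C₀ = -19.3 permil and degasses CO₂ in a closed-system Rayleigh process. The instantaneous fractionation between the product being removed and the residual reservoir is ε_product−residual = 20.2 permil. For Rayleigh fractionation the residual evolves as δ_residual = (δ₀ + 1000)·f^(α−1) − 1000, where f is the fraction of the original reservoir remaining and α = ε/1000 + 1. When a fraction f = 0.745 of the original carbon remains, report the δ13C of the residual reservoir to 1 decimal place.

-25.1 permil

Rayleigh residual: δ_res = (δ₀ + 1000)·f^(α−1) − 1000
α = ε/1000 + 1 = 1.02020, so α − 1 = 0.02020
f^(α−1) = 0.745^(0.02020) = 0.994071
δ_res = (-19.3 + 1000) × 0.994071 − 1000 = 974.886 − 1000 = -25.11 permil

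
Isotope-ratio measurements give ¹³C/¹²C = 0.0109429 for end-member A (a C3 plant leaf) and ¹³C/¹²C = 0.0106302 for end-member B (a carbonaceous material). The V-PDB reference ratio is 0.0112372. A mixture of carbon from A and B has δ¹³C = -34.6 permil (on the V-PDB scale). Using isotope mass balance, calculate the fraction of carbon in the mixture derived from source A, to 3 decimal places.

0.698

δ_A = (0.0109429/0.0112372 − 1)×1000 = (0.973810 − 1)×1000 = -26.190 permil
δ_B = (0.0106302/0.0112372 − 1)×1000 = (0.945983 − 1)×1000 = -54.017 permil
f_A = (δ_mix − δ_B)/(δ_A − δ_B) = (-34.6 − (-54.017))/(-26.190 − (-54.017))
f_A = 19.417 / 27.827 = 0.6978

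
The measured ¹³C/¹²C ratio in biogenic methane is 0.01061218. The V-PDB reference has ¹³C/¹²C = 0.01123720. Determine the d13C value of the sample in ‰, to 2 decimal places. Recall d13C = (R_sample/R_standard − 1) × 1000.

d13C = (R_sample / R_standard − 1) × 1000
R_sample / R_standard = 0.01061218 / 0.01123720 = 0.944379
d13C = (0.944379 − 1) × 1000 = -55.621‰

-55.62‰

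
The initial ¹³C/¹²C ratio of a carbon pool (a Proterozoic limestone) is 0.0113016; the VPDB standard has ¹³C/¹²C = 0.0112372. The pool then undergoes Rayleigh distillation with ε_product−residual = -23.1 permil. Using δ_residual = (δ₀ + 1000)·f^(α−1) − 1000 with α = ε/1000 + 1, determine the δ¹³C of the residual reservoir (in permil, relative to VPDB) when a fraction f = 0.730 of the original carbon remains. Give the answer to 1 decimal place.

13.1 permil

δ₀ = (0.0113016/0.0112372 − 1)×1000 = (1.005731 − 1)×1000 = 5.731 permil
α − 1 = ε/1000 = -0.0231
f^(α−1) = 0.730^(-0.0231) = 1.007296
δ_res = (5.731 + 1000) × 1.007296 − 1000 = 1013.069 − 1000 = 13.07 permil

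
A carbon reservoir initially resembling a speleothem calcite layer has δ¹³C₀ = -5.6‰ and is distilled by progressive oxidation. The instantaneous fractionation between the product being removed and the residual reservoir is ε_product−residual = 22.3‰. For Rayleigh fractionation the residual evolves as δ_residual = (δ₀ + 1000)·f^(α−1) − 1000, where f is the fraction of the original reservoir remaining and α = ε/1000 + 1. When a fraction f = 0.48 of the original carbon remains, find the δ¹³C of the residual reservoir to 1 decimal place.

Rayleigh residual: δ_res = (δ₀ + 1000)·f^(α−1) − 1000
α = ε/1000 + 1 = 1.02230, so α − 1 = 0.02230
f^(α−1) = 0.48^(0.02230) = 0.983766
δ_res = (-5.6 + 1000) × 0.983766 − 1000 = 978.257 − 1000 = -21.74‰

-21.7‰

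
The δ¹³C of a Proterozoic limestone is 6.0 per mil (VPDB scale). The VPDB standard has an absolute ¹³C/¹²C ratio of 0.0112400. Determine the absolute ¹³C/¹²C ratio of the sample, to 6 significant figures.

0.0113074

R_sample = R_standard × (δ¹³C/1000 + 1)
R_sample = 0.0112400 × (6.0/1000 + 1) = 0.0112400 × 1.006000
R_sample = 0.0113074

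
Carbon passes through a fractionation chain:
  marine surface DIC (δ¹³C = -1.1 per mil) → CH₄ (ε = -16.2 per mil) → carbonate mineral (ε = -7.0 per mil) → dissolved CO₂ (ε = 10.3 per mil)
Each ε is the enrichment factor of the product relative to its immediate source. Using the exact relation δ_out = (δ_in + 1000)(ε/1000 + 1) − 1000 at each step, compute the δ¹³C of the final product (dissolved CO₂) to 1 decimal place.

-14.1 per mil

step 1: δ = (-1.10 + 1000)·(-16.2/1000 + 1) − 1000 = -17.28 per mil
step 2: δ = (-17.28 + 1000)·(-7.0/1000 + 1) − 1000 = -24.16 per mil
step 3: δ = (-24.16 + 1000)·(10.3/1000 + 1) − 1000 = -14.11 per mil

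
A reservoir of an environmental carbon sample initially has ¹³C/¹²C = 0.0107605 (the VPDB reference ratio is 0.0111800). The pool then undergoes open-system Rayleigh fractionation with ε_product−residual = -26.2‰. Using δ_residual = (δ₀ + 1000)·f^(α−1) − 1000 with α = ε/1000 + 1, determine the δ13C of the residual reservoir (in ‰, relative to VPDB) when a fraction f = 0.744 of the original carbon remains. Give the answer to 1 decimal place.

-30.0‰

δ₀ = (0.0107605/0.0111800 − 1)×1000 = (0.962478 − 1)×1000 = -37.522‰
α − 1 = ε/1000 = -0.0262
f^(α−1) = 0.744^(-0.0262) = 1.007778
δ_res = (-37.522 + 1000) × 1.007778 − 1000 = 969.964 − 1000 = -30.04‰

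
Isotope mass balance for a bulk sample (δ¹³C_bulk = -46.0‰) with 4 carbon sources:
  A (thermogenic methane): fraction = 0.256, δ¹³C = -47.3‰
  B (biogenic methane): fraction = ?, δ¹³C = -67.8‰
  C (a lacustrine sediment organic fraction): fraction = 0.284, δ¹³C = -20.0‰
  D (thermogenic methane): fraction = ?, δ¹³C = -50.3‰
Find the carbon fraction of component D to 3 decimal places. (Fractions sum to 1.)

0.170

Let f_D and f_B be the unknown fractions; fractions sum to 1 so f_D + f_B = 0.460.
Mass balance: Σ fᵢ·δᵢ = δ_bulk ⇒ f_D·(-50.3) + f_B·(-67.8) = -46.0 − (-17.789) = -28.211
Substitute f_B = 0.460 − f_D:
f_D·(-50.3 − -67.8) = -28.211 − 0.460×(-67.8) = 2.977
f_D = 2.977 / 17.5 = 0.1701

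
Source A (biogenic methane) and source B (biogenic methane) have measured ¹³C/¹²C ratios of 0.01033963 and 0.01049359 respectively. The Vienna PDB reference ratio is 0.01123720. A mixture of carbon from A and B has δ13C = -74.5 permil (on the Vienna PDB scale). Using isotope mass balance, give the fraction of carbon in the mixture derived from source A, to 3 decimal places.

δ_A = (0.01033963/0.01123720 − 1)×1000 = (0.920125 − 1)×1000 = -79.875 permil
δ_B = (0.01049359/0.01123720 − 1)×1000 = (0.933826 − 1)×1000 = -66.174 permil
f_A = (δ_mix − δ_B)/(δ_A − δ_B) = (-74.5 − (-66.174))/(-79.875 − (-66.174))
f_A = -8.326 / -13.701 = 0.6077

0.608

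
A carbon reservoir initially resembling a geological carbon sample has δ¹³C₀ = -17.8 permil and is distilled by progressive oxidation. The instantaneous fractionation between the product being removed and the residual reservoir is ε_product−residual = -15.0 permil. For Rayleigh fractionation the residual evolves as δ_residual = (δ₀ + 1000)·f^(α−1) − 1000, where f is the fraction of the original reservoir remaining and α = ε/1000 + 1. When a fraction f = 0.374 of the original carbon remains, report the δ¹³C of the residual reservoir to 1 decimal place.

Rayleigh residual: δ_res = (δ₀ + 1000)·f^(α−1) − 1000
α = ε/1000 + 1 = 0.98500, so α − 1 = -0.01500
f^(α−1) = 0.374^(-0.01500) = 1.014862
δ_res = (-17.8 + 1000) × 1.014862 − 1000 = 996.797 − 1000 = -3.20 permil

-3.2 permil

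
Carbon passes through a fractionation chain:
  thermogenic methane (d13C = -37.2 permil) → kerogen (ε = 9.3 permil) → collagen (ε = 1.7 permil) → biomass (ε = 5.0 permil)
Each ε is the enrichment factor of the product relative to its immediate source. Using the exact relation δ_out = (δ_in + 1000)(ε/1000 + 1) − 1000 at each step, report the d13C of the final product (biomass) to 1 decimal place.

-21.7 permil

step 1: δ = (-37.20 + 1000)·(9.3/1000 + 1) − 1000 = -28.25 permil
step 2: δ = (-28.25 + 1000)·(1.7/1000 + 1) − 1000 = -26.59 permil
step 3: δ = (-26.59 + 1000)·(5.0/1000 + 1) − 1000 = -21.73 permil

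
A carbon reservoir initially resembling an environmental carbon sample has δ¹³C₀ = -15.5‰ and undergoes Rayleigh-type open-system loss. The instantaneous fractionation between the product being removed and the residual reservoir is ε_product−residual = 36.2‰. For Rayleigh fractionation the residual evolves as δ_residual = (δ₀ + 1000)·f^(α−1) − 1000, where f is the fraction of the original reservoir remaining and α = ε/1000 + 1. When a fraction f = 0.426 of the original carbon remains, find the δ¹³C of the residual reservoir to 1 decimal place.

Rayleigh residual: δ_res = (δ₀ + 1000)·f^(α−1) − 1000
α = ε/1000 + 1 = 1.03620, so α − 1 = 0.03620
f^(α−1) = 0.426^(0.03620) = 0.969582
δ_res = (-15.5 + 1000) × 0.969582 − 1000 = 954.554 − 1000 = -45.45‰

-45.4‰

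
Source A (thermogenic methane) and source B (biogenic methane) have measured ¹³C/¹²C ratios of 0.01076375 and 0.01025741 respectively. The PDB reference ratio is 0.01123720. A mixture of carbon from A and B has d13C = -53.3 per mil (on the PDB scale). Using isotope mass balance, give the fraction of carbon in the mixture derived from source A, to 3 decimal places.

δ_A = (0.01076375/0.01123720 − 1)×1000 = (0.957868 − 1)×1000 = -42.132 per mil
δ_B = (0.01025741/0.01123720 − 1)×1000 = (0.912808 − 1)×1000 = -87.192 per mil
f_A = (δ_mix − δ_B)/(δ_A − δ_B) = (-53.3 − (-87.192))/(-42.132 − (-87.192))
f_A = 33.892 / 45.059 = 0.7522

0.752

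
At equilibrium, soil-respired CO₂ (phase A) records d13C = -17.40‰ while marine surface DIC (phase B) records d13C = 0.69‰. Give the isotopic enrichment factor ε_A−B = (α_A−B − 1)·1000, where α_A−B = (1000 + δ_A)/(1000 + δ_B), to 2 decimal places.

-18.08‰

α_A−B = (1000 + -17.40) / (1000 + 0.69) = 982.60 / 1000.69 = 0.981922
ε_A−B = (0.981922 − 1) × 1000 = -18.078‰
(The approximation ε ≈ δ_A − δ_B would give -18.09‰.)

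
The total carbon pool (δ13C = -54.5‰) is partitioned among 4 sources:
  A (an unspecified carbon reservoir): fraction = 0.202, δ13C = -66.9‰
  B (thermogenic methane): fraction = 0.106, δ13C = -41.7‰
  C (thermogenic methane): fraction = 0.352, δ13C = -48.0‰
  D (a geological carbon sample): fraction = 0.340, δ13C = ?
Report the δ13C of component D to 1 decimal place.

Isotope mass balance: δ_bulk = Σ fᵢ·δᵢ.
-54.5 = 0.202×(-66.9) + 0.106×(-41.7) + 0.352×(-48.0) + 0.340×δ_D
0.340·δ_D = -54.5 − (-34.830) = -19.670
δ_D = -19.670 / 0.340 = -57.85‰

-57.9‰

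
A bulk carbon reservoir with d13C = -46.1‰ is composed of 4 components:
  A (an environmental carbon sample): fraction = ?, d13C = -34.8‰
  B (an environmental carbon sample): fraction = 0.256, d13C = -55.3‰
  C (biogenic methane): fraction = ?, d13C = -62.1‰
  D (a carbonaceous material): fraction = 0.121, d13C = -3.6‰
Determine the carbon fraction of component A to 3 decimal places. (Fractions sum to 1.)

Let f_A and f_C be the unknown fractions; fractions sum to 1 so f_A + f_C = 0.623.
Mass balance: Σ fᵢ·δᵢ = δ_bulk ⇒ f_A·(-34.8) + f_C·(-62.1) = -46.1 − (-14.592) = -31.508
Substitute f_C = 0.623 − f_A:
f_A·(-34.8 − -62.1) = -31.508 − 0.623×(-62.1) = 7.181
f_A = 7.181 / 27.3 = 0.2630

0.263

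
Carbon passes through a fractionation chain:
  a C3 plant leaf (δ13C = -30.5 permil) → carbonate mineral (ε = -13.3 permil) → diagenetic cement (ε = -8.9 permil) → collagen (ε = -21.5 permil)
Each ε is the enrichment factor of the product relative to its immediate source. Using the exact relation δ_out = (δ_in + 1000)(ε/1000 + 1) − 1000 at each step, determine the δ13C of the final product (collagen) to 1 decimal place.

step 1: δ = (-30.50 + 1000)·(-13.3/1000 + 1) − 1000 = -43.39 permil
step 2: δ = (-43.39 + 1000)·(-8.9/1000 + 1) − 1000 = -51.91 permil
step 3: δ = (-51.91 + 1000)·(-21.5/1000 + 1) − 1000 = -72.29 permil

-72.3 permil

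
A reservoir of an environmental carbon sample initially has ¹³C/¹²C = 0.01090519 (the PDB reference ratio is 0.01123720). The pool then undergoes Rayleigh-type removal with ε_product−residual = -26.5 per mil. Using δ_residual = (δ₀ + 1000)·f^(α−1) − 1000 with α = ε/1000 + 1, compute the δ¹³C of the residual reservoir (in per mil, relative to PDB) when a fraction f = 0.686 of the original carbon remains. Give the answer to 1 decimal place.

δ₀ = (0.01090519/0.01123720 − 1)×1000 = (0.970454 − 1)×1000 = -29.546 per mil
α − 1 = ε/1000 = -0.0265
f^(α−1) = 0.686^(-0.0265) = 1.010037
δ_res = (-29.546 + 1000) × 1.010037 − 1000 = 980.195 − 1000 = -19.80 per mil

-19.8 per mil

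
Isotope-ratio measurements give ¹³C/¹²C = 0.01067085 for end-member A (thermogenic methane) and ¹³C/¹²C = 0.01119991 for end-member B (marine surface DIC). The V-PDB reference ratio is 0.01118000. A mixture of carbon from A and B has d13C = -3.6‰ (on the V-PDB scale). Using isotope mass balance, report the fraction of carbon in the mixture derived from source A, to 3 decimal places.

δ_A = (0.01067085/0.01118000 − 1)×1000 = (0.954459 − 1)×1000 = -45.541‰
δ_B = (0.01119991/0.01118000 − 1)×1000 = (1.001781 − 1)×1000 = 1.781‰
f_A = (δ_mix − δ_B)/(δ_A − δ_B) = (-3.6 − (1.781))/(-45.541 − (1.781))
f_A = -5.381 / -47.322 = 0.1137

0.114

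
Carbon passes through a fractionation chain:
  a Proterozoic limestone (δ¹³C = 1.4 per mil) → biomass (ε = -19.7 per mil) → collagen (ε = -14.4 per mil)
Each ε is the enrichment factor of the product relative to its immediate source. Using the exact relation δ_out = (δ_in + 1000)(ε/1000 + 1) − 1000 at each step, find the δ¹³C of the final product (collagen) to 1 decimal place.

-32.5 per mil

step 1: δ = (1.40 + 1000)·(-19.7/1000 + 1) − 1000 = -18.33 per mil
step 2: δ = (-18.33 + 1000)·(-14.4/1000 + 1) − 1000 = -32.46 per mil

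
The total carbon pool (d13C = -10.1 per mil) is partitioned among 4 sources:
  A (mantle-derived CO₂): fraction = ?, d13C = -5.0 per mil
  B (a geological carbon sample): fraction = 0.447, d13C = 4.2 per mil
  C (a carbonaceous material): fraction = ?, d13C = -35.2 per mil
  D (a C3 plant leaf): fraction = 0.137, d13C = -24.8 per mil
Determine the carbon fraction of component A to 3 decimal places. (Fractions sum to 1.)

Let f_A and f_C be the unknown fractions; fractions sum to 1 so f_A + f_C = 0.416.
Mass balance: Σ fᵢ·δᵢ = δ_bulk ⇒ f_A·(-5.0) + f_C·(-35.2) = -10.1 − (-1.520) = -8.580
Substitute f_C = 0.416 − f_A:
f_A·(-5.0 − -35.2) = -8.580 − 0.416×(-35.2) = 6.063
f_A = 6.063 / 30.2 = 0.2008

0.201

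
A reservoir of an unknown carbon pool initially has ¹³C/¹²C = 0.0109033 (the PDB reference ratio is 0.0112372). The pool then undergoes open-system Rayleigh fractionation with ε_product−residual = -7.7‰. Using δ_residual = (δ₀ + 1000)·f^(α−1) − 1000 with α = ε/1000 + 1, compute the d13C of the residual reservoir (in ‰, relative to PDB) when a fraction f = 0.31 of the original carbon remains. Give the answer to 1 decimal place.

-20.9‰

δ₀ = (0.0109033/0.0112372 − 1)×1000 = (0.970286 − 1)×1000 = -29.714‰
α − 1 = ε/1000 = -0.0077
f^(α−1) = 0.31^(-0.0077) = 1.009059
δ_res = (-29.714 + 1000) × 1.009059 − 1000 = 979.076 − 1000 = -20.92‰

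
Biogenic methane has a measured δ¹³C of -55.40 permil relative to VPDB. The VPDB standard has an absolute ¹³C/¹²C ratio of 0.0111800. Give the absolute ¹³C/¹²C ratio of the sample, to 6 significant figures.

R_sample = R_standard × (δ¹³C/1000 + 1)
R_sample = 0.0111800 × (-55.40/1000 + 1) = 0.0111800 × 0.944600
R_sample = 0.0105606

0.0105606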